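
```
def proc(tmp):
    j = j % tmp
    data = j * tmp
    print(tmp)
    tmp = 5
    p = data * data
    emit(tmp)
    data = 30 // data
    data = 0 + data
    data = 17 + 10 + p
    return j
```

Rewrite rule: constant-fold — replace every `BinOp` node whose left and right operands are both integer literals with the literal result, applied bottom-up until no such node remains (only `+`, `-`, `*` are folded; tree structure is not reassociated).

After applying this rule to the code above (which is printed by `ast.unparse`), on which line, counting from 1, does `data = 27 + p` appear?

Transformed code:
def proc(tmp):
    j = j % tmp
    data = j * tmp
    print(tmp)
    tmp = 5
    p = data * data
    emit(tmp)
    data = 30 // data
    data = 0 + data
    data = 27 + p
    return j

10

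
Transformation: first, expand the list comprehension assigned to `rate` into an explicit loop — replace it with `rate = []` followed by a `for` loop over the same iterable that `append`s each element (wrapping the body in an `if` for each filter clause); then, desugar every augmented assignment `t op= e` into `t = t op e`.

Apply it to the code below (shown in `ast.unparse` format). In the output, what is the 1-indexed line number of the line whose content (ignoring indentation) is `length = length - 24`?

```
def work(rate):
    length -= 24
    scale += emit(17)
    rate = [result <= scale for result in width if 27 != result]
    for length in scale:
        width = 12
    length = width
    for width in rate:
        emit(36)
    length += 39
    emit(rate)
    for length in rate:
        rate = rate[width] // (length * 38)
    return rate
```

Transformed code:
def work(rate):
    length = length - 24
    scale = scale + emit(17)
    rate = []
    for result in width:
        if 27 != result:
            rate.append(result <= scale)
    for length in scale:
        width = 12
    length = width
    for width in rate:
        emit(36)
    length = length + 39
    emit(rate)
    for length in rate:
        rate = rate[width] // (length * 38)
    return rate

2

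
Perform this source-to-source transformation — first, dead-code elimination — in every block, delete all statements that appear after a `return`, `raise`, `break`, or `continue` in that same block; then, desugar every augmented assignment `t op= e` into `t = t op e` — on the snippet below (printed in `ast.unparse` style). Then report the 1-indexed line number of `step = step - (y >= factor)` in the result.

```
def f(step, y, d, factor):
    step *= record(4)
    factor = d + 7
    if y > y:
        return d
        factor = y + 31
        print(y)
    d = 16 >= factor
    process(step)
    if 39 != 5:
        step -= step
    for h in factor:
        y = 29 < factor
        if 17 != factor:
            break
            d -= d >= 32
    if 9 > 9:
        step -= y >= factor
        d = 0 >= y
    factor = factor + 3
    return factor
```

15

Transformed code:
def f(step, y, d, factor):
    step = step * record(4)
    factor = d + 7
    if y > y:
        return d
    d = 16 >= factor
    process(step)
    if 39 != 5:
        step = step - step
    for h in factor:
        y = 29 < factor
        if 17 != factor:
            break
    if 9 > 9:
        step = step - (y >= factor)
        d = 0 >= y
    factor = factor + 3
    return factor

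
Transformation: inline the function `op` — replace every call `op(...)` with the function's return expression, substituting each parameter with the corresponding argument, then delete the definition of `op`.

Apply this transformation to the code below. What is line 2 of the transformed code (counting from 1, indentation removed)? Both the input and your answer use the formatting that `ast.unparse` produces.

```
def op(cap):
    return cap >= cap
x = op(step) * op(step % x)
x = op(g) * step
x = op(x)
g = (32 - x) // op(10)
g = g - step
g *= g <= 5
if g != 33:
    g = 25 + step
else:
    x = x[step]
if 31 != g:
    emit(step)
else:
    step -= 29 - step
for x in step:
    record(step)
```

Transformed code:
x = (step >= step) * (step % x >= step % x)
x = (g >= g) * step
x = x >= x
g = (32 - x) // (10 >= 10)
g = g - step
g *= g <= 5
if g != 33:
    g = 25 + step
else:
    x = x[step]
if 31 != g:
    emit(step)
else:
    step -= 29 - step
for x in step:
    record(step)

x = (g >= g) * step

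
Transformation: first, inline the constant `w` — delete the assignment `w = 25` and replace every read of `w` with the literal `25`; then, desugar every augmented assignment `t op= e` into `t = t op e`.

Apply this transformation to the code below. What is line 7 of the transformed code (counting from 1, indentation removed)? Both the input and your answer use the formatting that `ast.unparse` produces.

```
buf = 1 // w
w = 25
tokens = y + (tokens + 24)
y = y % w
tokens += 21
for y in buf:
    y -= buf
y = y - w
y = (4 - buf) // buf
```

y = y - 25

Transformed code:
buf = 1 // 25
tokens = y + (tokens + 24)
y = y % 25
tokens = tokens + 21
for y in buf:
    y = y - buf
y = y - 25
y = (4 - buf) // buf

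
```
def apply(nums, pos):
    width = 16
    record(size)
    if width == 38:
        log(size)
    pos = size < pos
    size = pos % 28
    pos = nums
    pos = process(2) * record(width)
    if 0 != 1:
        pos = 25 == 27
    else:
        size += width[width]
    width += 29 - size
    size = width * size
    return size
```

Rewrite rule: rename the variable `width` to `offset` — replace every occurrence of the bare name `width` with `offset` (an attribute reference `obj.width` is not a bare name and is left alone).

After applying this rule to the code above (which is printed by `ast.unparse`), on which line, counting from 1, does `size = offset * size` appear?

Transformed code:
def apply(nums, pos):
    offset = 16
    record(size)
    if offset == 38:
        log(size)
    pos = size < pos
    size = pos % 28
    pos = nums
    pos = process(2) * record(offset)
    if 0 != 1:
        pos = 25 == 27
    else:
        size += offset[offset]
    offset += 29 - size
    size = offset * size
    return size

15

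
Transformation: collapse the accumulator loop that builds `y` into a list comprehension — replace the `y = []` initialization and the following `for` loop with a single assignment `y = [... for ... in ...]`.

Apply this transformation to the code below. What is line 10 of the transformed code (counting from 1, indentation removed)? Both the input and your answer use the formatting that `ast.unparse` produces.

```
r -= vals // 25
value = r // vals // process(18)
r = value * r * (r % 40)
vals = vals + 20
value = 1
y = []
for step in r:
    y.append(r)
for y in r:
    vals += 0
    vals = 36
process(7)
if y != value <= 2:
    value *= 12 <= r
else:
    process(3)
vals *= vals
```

Transformed code:
r -= vals // 25
value = r // vals // process(18)
r = value * r * (r % 40)
vals = vals + 20
value = 1
y = [r for step in r]
for y in r:
    vals += 0
    vals = 36
process(7)
if y != value <= 2:
    value *= 12 <= r
else:
    process(3)
vals *= vals

process(7)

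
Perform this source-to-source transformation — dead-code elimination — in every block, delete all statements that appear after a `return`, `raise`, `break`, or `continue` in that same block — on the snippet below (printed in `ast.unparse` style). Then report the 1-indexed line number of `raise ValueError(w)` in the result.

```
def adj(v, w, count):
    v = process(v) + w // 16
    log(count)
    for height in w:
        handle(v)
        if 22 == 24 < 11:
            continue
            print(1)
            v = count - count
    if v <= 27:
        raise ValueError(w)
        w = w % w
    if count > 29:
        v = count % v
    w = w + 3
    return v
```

Transformed code:
def adj(v, w, count):
    v = process(v) + w // 16
    log(count)
    for height in w:
        handle(v)
        if 22 == 24 < 11:
            continue
    if v <= 27:
        raise ValueError(w)
    if count > 29:
        v = count % v
    w = w + 3
    return v

9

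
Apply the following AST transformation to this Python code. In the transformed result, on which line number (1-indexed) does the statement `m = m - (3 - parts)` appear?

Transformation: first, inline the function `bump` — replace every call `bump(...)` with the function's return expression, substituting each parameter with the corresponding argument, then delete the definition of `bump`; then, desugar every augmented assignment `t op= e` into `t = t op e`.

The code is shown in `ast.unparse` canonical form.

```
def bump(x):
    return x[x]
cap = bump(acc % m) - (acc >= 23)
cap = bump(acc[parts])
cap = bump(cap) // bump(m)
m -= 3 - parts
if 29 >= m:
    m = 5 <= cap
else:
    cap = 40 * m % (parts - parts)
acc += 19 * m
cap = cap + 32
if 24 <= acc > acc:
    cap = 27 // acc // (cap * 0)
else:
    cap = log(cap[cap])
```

4

Transformed code:
cap = (acc % m)[acc % m] - (acc >= 23)
cap = acc[parts][acc[parts]]
cap = cap[cap] // m[m]
m = m - (3 - parts)
if 29 >= m:
    m = 5 <= cap
else:
    cap = 40 * m % (parts - parts)
acc = acc + 19 * m
cap = cap + 32
if 24 <= acc > acc:
    cap = 27 // acc // (cap * 0)
else:
    cap = log(cap[cap])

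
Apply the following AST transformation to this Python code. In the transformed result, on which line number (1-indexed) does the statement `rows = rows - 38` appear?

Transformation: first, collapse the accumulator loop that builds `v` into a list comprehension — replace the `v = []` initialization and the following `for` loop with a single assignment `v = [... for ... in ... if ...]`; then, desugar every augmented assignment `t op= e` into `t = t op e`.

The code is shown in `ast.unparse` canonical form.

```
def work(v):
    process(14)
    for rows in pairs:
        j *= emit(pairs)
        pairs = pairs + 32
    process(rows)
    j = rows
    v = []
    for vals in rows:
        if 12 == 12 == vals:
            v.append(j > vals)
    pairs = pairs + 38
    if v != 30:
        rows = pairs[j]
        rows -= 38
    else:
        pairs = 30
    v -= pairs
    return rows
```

Transformed code:
def work(v):
    process(14)
    for rows in pairs:
        j = j * emit(pairs)
        pairs = pairs + 32
    process(rows)
    j = rows
    v = [j > vals for vals in rows if 12 == 12 == vals]
    pairs = pairs + 38
    if v != 30:
        rows = pairs[j]
        rows = rows - 38
    else:
        pairs = 30
    v = v - pairs
    return rows

12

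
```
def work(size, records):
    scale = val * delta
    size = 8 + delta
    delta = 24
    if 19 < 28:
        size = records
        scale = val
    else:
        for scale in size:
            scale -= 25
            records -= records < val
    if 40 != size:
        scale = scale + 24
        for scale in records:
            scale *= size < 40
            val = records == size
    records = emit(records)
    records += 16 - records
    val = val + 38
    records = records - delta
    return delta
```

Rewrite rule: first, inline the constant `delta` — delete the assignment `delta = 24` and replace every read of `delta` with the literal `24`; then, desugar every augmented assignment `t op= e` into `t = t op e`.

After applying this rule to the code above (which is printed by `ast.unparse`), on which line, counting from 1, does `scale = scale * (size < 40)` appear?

Transformed code:
def work(size, records):
    scale = val * 24
    size = 8 + 24
    if 19 < 28:
        size = records
        scale = val
    else:
        for scale in size:
            scale = scale - 25
            records = records - (records < val)
    if 40 != size:
        scale = scale + 24
        for scale in records:
            scale = scale * (size < 40)
            val = records == size
    records = emit(records)
    records = records + (16 - records)
    val = val + 38
    records = records - 24
    return 24

14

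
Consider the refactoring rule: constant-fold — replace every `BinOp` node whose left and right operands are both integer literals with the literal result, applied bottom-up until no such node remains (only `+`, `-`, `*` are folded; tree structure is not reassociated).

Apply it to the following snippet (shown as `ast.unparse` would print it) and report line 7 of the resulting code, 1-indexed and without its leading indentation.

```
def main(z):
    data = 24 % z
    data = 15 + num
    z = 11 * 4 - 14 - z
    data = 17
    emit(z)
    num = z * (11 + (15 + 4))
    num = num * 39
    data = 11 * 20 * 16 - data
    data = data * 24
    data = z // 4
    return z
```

num = z * 30

Transformed code:
def main(z):
    data = 24 % z
    data = 15 + num
    z = 30 - z
    data = 17
    emit(z)
    num = z * 30
    num = num * 39
    data = 3520 - data
    data = data * 24
    data = z // 4
    return z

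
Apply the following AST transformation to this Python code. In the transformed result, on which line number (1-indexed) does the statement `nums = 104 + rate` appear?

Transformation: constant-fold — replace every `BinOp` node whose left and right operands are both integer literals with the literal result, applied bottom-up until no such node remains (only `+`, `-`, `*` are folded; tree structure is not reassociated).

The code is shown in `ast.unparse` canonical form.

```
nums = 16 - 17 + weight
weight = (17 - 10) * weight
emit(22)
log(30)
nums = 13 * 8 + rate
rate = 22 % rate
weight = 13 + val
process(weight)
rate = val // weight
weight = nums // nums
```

5

Transformed code:
nums = -1 + weight
weight = 7 * weight
emit(22)
log(30)
nums = 104 + rate
rate = 22 % rate
weight = 13 + val
process(weight)
rate = val // weight
weight = nums // nums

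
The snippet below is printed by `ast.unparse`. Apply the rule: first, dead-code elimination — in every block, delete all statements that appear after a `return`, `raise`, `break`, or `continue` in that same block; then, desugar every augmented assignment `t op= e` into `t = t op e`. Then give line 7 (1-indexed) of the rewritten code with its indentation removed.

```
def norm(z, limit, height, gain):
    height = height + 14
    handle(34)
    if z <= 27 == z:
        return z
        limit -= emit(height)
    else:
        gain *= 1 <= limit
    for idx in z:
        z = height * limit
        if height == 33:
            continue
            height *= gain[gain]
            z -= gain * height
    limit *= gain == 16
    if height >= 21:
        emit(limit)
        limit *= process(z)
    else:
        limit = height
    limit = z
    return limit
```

Transformed code:
def norm(z, limit, height, gain):
    height = height + 14
    handle(34)
    if z <= 27 == z:
        return z
    else:
        gain = gain * (1 <= limit)
    for idx in z:
        z = height * limit
        if height == 33:
            continue
    limit = limit * (gain == 16)
    if height >= 21:
        emit(limit)
        limit = limit * process(z)
    else:
        limit = height
    limit = z
    return limit

gain = gain * (1 <= limit)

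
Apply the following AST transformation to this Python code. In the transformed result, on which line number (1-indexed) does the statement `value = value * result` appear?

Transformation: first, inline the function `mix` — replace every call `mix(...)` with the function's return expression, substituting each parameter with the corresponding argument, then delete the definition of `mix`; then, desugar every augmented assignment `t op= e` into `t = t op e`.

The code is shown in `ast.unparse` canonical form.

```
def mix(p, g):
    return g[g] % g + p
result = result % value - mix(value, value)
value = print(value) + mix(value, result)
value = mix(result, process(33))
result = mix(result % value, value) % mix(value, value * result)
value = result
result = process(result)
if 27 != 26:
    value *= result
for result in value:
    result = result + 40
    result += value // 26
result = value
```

Transformed code:
result = result % value - (value[value] % value + value)
value = print(value) + (result[result] % result + value)
value = process(33)[process(33)] % process(33) + result
result = (value[value] % value + result % value) % ((value * result)[value * result] % (value * result) + value)
value = result
result = process(result)
if 27 != 26:
    value = value * result
for result in value:
    result = result + 40
    result = result + value // 26
result = value

8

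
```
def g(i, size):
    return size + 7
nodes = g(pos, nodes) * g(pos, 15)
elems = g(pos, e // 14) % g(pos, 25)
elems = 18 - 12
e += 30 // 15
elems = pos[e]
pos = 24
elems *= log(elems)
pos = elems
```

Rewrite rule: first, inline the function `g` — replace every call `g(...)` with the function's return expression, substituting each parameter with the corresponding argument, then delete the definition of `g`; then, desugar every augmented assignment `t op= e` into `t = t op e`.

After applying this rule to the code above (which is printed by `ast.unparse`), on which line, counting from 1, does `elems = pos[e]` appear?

5

Transformed code:
nodes = (nodes + 7) * (15 + 7)
elems = (e // 14 + 7) % (25 + 7)
elems = 18 - 12
e = e + 30 // 15
elems = pos[e]
pos = 24
elems = elems * log(elems)
pos = elems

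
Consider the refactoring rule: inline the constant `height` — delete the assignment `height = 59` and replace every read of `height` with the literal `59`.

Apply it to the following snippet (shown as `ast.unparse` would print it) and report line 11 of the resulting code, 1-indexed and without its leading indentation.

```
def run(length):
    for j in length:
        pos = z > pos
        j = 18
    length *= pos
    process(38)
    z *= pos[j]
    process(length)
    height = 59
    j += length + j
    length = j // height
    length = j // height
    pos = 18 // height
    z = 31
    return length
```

length = j // 59

Transformed code:
def run(length):
    for j in length:
        pos = z > pos
        j = 18
    length *= pos
    process(38)
    z *= pos[j]
    process(length)
    j += length + j
    length = j // 59
    length = j // 59
    pos = 18 // 59
    z = 31
    return length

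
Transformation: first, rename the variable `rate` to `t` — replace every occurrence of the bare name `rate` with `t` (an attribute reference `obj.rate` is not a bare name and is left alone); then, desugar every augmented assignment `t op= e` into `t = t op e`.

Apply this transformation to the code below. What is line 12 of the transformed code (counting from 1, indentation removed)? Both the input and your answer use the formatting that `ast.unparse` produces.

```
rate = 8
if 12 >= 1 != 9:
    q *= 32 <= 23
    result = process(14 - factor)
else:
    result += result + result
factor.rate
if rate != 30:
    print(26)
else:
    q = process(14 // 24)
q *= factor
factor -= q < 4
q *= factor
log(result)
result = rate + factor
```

q = q * factor

Transformed code:
t = 8
if 12 >= 1 != 9:
    q = q * (32 <= 23)
    result = process(14 - factor)
else:
    result = result + (result + result)
factor.rate
if t != 30:
    print(26)
else:
    q = process(14 // 24)
q = q * factor
factor = factor - (q < 4)
q = q * factor
log(result)
result = t + factor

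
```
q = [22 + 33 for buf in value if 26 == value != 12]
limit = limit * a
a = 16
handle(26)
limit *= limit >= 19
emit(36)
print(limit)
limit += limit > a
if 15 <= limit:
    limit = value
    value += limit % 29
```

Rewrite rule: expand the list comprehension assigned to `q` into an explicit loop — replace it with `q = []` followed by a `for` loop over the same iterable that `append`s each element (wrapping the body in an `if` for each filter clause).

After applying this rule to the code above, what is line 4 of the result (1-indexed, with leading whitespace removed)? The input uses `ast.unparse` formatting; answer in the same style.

q.append(22 + 33)

Transformed code:
q = []
for buf in value:
    if 26 == value != 12:
        q.append(22 + 33)
limit = limit * a
a = 16
handle(26)
limit *= limit >= 19
emit(36)
print(limit)
limit += limit > a
if 15 <= limit:
    limit = value
    value += limit % 29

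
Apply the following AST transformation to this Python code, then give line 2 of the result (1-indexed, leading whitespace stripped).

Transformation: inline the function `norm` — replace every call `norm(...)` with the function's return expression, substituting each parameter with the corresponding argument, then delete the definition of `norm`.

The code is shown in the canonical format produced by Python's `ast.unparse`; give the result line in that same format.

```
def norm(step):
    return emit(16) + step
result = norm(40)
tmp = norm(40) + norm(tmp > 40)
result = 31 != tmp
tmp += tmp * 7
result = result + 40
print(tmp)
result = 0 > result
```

Transformed code:
result = emit(16) + 40
tmp = emit(16) + 40 + (emit(16) + (tmp > 40))
result = 31 != tmp
tmp += tmp * 7
result = result + 40
print(tmp)
result = 0 > result

tmp = emit(16) + 40 + (emit(16) + (tmp > 40))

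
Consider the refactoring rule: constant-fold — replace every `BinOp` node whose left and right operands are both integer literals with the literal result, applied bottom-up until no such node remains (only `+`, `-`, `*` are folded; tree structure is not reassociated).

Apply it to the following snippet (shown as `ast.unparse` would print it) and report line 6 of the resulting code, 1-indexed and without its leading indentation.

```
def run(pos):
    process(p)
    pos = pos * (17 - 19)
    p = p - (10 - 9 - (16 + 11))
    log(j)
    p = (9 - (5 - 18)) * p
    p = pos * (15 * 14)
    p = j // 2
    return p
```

p = 22 * p

Transformed code:
def run(pos):
    process(p)
    pos = pos * -2
    p = p - -26
    log(j)
    p = 22 * p
    p = pos * 210
    p = j // 2
    return p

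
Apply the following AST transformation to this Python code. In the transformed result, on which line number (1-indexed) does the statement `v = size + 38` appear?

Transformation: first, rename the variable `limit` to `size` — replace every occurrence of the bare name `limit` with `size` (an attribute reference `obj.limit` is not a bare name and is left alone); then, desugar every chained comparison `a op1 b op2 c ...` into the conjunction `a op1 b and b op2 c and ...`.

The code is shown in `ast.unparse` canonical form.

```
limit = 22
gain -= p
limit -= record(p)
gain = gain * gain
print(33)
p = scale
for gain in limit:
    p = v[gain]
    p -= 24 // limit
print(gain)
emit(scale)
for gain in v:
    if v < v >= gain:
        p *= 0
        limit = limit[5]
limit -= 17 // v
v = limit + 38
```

17

Transformed code:
size = 22
gain -= p
size -= record(p)
gain = gain * gain
print(33)
p = scale
for gain in size:
    p = v[gain]
    p -= 24 // size
print(gain)
emit(scale)
for gain in v:
    if v < v and v >= gain:
        p *= 0
        size = size[5]
size -= 17 // v
v = size + 38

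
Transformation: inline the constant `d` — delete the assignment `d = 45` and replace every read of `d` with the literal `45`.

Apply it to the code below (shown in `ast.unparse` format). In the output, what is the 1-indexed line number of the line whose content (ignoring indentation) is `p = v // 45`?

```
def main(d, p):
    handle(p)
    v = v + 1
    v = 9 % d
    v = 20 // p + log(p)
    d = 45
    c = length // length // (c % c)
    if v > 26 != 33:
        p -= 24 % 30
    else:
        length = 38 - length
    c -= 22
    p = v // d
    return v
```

Transformed code:
def main(d, p):
    handle(p)
    v = v + 1
    v = 9 % 45
    v = 20 // p + log(p)
    c = length // length // (c % c)
    if v > 26 != 33:
        p -= 24 % 30
    else:
        length = 38 - length
    c -= 22
    p = v // 45
    return v

12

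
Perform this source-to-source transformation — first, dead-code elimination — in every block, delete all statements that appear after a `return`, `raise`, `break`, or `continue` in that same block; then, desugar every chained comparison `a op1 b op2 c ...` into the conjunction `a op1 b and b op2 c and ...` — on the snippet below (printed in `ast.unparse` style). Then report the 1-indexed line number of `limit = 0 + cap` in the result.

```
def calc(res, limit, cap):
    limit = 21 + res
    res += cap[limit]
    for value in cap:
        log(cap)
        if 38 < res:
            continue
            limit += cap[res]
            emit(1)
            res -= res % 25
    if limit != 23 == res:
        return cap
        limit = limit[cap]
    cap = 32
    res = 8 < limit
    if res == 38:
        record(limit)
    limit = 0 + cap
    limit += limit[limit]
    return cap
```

14

Transformed code:
def calc(res, limit, cap):
    limit = 21 + res
    res += cap[limit]
    for value in cap:
        log(cap)
        if 38 < res:
            continue
    if limit != 23 and 23 == res:
        return cap
    cap = 32
    res = 8 < limit
    if res == 38:
        record(limit)
    limit = 0 + cap
    limit += limit[limit]
    return cap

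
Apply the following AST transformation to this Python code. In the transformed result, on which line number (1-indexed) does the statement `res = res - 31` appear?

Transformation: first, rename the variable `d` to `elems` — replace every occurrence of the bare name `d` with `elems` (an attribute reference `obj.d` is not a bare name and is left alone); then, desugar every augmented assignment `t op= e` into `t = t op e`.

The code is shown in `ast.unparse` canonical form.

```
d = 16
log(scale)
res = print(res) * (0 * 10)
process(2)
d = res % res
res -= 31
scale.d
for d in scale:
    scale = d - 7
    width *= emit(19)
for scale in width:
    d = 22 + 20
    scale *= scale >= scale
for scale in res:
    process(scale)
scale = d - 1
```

6

Transformed code:
elems = 16
log(scale)
res = print(res) * (0 * 10)
process(2)
elems = res % res
res = res - 31
scale.d
for elems in scale:
    scale = elems - 7
    width = width * emit(19)
for scale in width:
    elems = 22 + 20
    scale = scale * (scale >= scale)
for scale in res:
    process(scale)
scale = elems - 1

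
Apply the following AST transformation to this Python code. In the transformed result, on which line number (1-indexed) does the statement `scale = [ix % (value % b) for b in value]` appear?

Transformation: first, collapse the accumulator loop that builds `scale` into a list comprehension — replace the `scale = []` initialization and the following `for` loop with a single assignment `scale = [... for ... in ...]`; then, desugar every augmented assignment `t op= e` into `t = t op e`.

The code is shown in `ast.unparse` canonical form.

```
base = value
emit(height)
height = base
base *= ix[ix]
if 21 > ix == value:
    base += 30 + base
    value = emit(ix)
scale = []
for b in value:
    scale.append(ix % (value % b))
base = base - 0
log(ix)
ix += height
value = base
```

Transformed code:
base = value
emit(height)
height = base
base = base * ix[ix]
if 21 > ix == value:
    base = base + (30 + base)
    value = emit(ix)
scale = [ix % (value % b) for b in value]
base = base - 0
log(ix)
ix = ix + height
value = base

8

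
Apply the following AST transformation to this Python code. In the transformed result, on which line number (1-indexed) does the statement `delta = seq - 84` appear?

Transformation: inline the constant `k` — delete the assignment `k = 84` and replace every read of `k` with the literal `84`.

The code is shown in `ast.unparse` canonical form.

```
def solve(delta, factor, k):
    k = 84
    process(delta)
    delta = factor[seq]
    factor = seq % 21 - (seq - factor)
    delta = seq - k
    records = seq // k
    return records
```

5

Transformed code:
def solve(delta, factor, k):
    process(delta)
    delta = factor[seq]
    factor = seq % 21 - (seq - factor)
    delta = seq - 84
    records = seq // 84
    return records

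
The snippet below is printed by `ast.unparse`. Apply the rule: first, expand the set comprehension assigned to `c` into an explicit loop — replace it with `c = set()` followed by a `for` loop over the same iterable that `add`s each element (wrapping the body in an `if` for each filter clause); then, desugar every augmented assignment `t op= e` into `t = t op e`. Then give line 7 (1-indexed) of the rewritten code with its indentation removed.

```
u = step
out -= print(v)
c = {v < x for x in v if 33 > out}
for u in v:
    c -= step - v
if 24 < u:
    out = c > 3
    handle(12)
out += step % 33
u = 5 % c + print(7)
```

for u in v:

Transformed code:
u = step
out = out - print(v)
c = set()
for x in v:
    if 33 > out:
        c.add(v < x)
for u in v:
    c = c - (step - v)
if 24 < u:
    out = c > 3
    handle(12)
out = out + step % 33
u = 5 % c + print(7)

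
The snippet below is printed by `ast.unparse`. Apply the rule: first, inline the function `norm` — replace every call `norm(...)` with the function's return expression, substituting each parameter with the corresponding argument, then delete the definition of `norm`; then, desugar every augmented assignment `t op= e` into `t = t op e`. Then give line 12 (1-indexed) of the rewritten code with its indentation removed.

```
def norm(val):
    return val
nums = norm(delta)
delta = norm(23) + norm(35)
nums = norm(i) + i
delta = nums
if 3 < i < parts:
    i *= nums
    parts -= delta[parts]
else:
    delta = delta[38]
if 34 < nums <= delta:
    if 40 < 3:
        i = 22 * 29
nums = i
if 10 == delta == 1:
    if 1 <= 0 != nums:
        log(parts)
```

Transformed code:
nums = delta
delta = 23 + 35
nums = i + i
delta = nums
if 3 < i < parts:
    i = i * nums
    parts = parts - delta[parts]
else:
    delta = delta[38]
if 34 < nums <= delta:
    if 40 < 3:
        i = 22 * 29
nums = i
if 10 == delta == 1:
    if 1 <= 0 != nums:
        log(parts)

i = 22 * 29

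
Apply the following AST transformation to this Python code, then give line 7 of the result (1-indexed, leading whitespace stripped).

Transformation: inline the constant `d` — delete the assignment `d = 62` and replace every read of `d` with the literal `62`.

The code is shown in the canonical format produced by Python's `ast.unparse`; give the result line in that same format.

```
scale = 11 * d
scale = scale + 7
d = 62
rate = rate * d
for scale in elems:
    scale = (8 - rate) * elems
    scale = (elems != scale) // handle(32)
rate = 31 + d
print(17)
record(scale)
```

Transformed code:
scale = 11 * 62
scale = scale + 7
rate = rate * 62
for scale in elems:
    scale = (8 - rate) * elems
    scale = (elems != scale) // handle(32)
rate = 31 + 62
print(17)
record(scale)

rate = 31 + 62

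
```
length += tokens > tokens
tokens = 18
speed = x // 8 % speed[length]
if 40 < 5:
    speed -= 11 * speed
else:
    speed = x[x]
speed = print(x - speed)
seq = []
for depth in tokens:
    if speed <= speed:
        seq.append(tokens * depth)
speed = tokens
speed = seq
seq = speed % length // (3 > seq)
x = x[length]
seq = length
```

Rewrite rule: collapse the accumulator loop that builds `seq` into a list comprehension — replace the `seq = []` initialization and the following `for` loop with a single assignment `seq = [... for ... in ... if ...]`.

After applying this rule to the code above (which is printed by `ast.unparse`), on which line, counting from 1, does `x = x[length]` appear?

Transformed code:
length += tokens > tokens
tokens = 18
speed = x // 8 % speed[length]
if 40 < 5:
    speed -= 11 * speed
else:
    speed = x[x]
speed = print(x - speed)
seq = [tokens * depth for depth in tokens if speed <= speed]
speed = tokens
speed = seq
seq = speed % length // (3 > seq)
x = x[length]
seq = length

13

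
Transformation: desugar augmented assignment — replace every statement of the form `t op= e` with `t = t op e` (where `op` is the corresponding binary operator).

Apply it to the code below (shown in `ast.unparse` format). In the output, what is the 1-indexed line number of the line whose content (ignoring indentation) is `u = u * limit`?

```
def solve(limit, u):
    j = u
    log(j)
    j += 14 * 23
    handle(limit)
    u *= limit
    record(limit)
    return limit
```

Transformed code:
def solve(limit, u):
    j = u
    log(j)
    j = j + 14 * 23
    handle(limit)
    u = u * limit
    record(limit)
    return limit

6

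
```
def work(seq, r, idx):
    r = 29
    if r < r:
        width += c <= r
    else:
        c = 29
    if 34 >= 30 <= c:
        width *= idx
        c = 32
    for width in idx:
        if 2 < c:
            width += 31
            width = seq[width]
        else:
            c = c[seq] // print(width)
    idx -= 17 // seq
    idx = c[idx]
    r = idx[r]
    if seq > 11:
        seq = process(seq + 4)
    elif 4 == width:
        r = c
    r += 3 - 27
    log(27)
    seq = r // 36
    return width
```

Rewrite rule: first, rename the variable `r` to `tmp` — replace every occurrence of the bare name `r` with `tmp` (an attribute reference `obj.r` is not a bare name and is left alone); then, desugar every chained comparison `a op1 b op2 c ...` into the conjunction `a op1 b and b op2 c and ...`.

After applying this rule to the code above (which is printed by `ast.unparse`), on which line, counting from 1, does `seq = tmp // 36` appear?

25

Transformed code:
def work(seq, tmp, idx):
    tmp = 29
    if tmp < tmp:
        width += c <= tmp
    else:
        c = 29
    if 34 >= 30 and 30 <= c:
        width *= idx
        c = 32
    for width in idx:
        if 2 < c:
            width += 31
            width = seq[width]
        else:
            c = c[seq] // print(width)
    idx -= 17 // seq
    idx = c[idx]
    tmp = idx[tmp]
    if seq > 11:
        seq = process(seq + 4)
    elif 4 == width:
        tmp = c
    tmp += 3 - 27
    log(27)
    seq = tmp // 36
    return width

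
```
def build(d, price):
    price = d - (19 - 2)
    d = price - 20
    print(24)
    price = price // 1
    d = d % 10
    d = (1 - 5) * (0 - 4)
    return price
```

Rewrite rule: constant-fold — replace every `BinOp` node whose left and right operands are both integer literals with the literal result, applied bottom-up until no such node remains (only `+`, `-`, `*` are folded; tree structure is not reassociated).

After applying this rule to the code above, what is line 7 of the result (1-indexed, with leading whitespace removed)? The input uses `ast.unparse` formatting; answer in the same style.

Transformed code:
def build(d, price):
    price = d - 17
    d = price - 20
    print(24)
    price = price // 1
    d = d % 10
    d = 16
    return price

d = 16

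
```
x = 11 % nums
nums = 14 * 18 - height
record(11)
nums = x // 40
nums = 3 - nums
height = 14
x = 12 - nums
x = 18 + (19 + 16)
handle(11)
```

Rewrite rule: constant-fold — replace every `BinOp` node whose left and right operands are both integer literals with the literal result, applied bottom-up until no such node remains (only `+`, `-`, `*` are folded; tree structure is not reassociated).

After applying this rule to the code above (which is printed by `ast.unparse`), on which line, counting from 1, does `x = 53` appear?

Transformed code:
x = 11 % nums
nums = 252 - height
record(11)
nums = x // 40
nums = 3 - nums
height = 14
x = 12 - nums
x = 53
handle(11)

8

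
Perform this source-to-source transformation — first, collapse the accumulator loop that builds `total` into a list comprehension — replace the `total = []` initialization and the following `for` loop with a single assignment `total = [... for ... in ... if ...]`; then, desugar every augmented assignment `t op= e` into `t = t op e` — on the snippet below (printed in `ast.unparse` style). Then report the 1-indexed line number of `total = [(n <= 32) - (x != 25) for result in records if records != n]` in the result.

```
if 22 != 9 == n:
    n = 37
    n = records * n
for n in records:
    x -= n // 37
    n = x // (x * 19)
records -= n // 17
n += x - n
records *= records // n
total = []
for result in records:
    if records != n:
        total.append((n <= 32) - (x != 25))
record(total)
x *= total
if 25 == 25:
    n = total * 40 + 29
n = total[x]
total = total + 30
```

10

Transformed code:
if 22 != 9 == n:
    n = 37
    n = records * n
for n in records:
    x = x - n // 37
    n = x // (x * 19)
records = records - n // 17
n = n + (x - n)
records = records * (records // n)
total = [(n <= 32) - (x != 25) for result in records if records != n]
record(total)
x = x * total
if 25 == 25:
    n = total * 40 + 29
n = total[x]
total = total + 30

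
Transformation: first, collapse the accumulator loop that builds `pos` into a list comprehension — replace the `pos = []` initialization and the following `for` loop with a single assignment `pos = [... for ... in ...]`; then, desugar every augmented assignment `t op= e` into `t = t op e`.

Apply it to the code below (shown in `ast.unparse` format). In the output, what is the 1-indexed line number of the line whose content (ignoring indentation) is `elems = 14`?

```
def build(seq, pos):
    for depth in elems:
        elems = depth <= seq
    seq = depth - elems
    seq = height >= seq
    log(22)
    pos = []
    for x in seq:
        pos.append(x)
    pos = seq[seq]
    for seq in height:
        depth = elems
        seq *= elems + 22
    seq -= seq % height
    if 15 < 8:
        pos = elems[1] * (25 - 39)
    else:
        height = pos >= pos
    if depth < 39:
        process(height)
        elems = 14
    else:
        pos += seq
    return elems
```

19

Transformed code:
def build(seq, pos):
    for depth in elems:
        elems = depth <= seq
    seq = depth - elems
    seq = height >= seq
    log(22)
    pos = [x for x in seq]
    pos = seq[seq]
    for seq in height:
        depth = elems
        seq = seq * (elems + 22)
    seq = seq - seq % height
    if 15 < 8:
        pos = elems[1] * (25 - 39)
    else:
        height = pos >= pos
    if depth < 39:
        process(height)
        elems = 14
    else:
        pos = pos + seq
    return elems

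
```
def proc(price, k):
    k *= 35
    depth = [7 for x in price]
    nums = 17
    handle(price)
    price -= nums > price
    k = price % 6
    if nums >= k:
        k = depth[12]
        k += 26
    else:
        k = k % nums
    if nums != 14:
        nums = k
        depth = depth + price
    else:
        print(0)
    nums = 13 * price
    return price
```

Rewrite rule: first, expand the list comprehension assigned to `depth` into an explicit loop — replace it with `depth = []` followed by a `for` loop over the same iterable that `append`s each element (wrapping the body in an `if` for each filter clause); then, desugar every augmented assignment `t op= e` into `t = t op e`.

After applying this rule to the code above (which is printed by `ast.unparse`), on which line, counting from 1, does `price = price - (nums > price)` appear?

8

Transformed code:
def proc(price, k):
    k = k * 35
    depth = []
    for x in price:
        depth.append(7)
    nums = 17
    handle(price)
    price = price - (nums > price)
    k = price % 6
    if nums >= k:
        k = depth[12]
        k = k + 26
    else:
        k = k % nums
    if nums != 14:
        nums = k
        depth = depth + price
    else:
        print(0)
    nums = 13 * price
    return price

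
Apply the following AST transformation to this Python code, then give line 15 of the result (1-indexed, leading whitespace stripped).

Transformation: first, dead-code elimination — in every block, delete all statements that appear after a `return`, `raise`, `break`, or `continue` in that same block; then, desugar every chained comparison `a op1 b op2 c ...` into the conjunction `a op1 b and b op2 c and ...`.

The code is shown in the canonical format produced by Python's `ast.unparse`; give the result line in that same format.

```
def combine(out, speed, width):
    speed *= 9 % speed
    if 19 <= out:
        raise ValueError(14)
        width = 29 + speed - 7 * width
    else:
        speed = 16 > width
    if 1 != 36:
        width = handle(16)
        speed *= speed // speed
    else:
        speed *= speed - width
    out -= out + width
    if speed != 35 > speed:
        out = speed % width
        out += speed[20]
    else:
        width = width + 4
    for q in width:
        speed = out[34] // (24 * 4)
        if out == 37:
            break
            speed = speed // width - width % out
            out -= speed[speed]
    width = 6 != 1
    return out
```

out += speed[20]

Transformed code:
def combine(out, speed, width):
    speed *= 9 % speed
    if 19 <= out:
        raise ValueError(14)
    else:
        speed = 16 > width
    if 1 != 36:
        width = handle(16)
        speed *= speed // speed
    else:
        speed *= speed - width
    out -= out + width
    if speed != 35 and 35 > speed:
        out = speed % width
        out += speed[20]
    else:
        width = width + 4
    for q in width:
        speed = out[34] // (24 * 4)
        if out == 37:
            break
    width = 6 != 1
    return out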